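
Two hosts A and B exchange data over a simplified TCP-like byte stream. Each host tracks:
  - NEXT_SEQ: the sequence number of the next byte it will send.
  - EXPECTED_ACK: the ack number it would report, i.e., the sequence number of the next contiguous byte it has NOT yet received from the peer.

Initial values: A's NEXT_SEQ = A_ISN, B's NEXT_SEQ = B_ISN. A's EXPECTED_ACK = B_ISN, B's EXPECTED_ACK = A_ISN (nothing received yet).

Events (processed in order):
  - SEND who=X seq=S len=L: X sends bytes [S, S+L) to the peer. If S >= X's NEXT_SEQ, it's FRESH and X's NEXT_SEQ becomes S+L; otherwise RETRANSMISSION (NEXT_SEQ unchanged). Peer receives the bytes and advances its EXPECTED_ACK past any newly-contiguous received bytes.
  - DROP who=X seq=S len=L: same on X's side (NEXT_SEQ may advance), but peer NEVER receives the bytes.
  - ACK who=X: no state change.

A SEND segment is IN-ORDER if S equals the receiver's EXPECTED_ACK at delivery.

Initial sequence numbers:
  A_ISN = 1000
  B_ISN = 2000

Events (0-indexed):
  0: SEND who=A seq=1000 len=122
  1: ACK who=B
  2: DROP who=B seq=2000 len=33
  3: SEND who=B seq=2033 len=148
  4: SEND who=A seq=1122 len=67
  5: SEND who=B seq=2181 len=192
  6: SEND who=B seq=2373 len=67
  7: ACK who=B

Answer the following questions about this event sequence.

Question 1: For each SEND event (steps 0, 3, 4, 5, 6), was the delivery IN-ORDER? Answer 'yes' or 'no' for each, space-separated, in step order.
Step 0: SEND seq=1000 -> in-order
Step 3: SEND seq=2033 -> out-of-order
Step 4: SEND seq=1122 -> in-order
Step 5: SEND seq=2181 -> out-of-order
Step 6: SEND seq=2373 -> out-of-order

Answer: yes no yes no no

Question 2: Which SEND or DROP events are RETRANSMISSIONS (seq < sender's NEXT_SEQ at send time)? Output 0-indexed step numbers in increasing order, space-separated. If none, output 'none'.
Answer: none

Derivation:
Step 0: SEND seq=1000 -> fresh
Step 2: DROP seq=2000 -> fresh
Step 3: SEND seq=2033 -> fresh
Step 4: SEND seq=1122 -> fresh
Step 5: SEND seq=2181 -> fresh
Step 6: SEND seq=2373 -> fresh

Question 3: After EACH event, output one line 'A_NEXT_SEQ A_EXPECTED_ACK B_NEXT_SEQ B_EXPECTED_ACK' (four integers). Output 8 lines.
1122 2000 2000 1122
1122 2000 2000 1122
1122 2000 2033 1122
1122 2000 2181 1122
1189 2000 2181 1189
1189 2000 2373 1189
1189 2000 2440 1189
1189 2000 2440 1189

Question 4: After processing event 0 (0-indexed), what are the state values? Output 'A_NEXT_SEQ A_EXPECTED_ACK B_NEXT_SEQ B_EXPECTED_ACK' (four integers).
After event 0: A_seq=1122 A_ack=2000 B_seq=2000 B_ack=1122

1122 2000 2000 1122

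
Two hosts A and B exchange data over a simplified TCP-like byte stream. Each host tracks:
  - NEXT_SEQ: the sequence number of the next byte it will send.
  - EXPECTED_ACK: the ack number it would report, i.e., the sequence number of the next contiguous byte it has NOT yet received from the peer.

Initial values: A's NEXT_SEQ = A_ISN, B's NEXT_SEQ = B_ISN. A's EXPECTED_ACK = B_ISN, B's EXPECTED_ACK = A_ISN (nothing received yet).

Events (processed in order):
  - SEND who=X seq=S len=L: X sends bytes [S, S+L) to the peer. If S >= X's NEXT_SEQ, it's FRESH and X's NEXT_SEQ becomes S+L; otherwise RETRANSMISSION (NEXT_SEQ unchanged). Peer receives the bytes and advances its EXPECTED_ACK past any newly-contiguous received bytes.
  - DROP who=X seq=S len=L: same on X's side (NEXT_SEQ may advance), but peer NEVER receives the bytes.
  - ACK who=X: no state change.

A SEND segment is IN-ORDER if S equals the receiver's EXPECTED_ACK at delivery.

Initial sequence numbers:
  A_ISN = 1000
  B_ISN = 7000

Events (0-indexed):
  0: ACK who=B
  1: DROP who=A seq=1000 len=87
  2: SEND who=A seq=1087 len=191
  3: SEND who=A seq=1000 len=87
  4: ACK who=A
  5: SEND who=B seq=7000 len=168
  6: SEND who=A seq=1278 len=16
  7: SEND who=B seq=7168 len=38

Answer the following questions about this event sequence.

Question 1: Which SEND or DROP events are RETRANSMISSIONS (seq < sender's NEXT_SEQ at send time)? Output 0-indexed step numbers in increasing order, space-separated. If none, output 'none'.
Answer: 3

Derivation:
Step 1: DROP seq=1000 -> fresh
Step 2: SEND seq=1087 -> fresh
Step 3: SEND seq=1000 -> retransmit
Step 5: SEND seq=7000 -> fresh
Step 6: SEND seq=1278 -> fresh
Step 7: SEND seq=7168 -> fresh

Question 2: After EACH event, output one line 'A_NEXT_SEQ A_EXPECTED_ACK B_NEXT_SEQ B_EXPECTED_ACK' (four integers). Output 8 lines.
1000 7000 7000 1000
1087 7000 7000 1000
1278 7000 7000 1000
1278 7000 7000 1278
1278 7000 7000 1278
1278 7168 7168 1278
1294 7168 7168 1294
1294 7206 7206 1294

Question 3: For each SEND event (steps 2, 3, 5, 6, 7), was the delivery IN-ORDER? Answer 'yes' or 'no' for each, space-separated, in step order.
Answer: no yes yes yes yes

Derivation:
Step 2: SEND seq=1087 -> out-of-order
Step 3: SEND seq=1000 -> in-order
Step 5: SEND seq=7000 -> in-order
Step 6: SEND seq=1278 -> in-order
Step 7: SEND seq=7168 -> in-order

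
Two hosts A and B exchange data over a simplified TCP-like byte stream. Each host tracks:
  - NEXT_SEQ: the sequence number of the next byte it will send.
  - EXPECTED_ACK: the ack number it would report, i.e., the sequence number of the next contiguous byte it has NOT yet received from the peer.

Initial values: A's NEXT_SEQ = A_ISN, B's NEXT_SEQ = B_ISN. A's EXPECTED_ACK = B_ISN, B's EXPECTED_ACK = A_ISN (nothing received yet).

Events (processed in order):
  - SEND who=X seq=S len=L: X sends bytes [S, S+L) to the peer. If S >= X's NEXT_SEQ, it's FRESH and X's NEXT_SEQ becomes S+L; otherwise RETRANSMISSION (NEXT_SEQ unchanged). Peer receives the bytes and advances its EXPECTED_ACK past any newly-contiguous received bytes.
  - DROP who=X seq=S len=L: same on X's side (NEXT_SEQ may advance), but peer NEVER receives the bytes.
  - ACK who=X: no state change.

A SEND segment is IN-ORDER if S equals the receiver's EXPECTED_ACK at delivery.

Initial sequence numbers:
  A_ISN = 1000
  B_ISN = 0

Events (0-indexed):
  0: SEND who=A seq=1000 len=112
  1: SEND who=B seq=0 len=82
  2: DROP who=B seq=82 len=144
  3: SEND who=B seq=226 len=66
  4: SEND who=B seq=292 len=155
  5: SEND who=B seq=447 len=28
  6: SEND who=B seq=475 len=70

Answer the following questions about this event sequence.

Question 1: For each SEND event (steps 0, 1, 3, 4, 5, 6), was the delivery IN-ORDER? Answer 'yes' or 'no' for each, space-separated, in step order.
Step 0: SEND seq=1000 -> in-order
Step 1: SEND seq=0 -> in-order
Step 3: SEND seq=226 -> out-of-order
Step 4: SEND seq=292 -> out-of-order
Step 5: SEND seq=447 -> out-of-order
Step 6: SEND seq=475 -> out-of-order

Answer: yes yes no no no no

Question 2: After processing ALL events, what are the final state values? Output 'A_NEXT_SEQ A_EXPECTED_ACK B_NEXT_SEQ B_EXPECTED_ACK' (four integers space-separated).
After event 0: A_seq=1112 A_ack=0 B_seq=0 B_ack=1112
After event 1: A_seq=1112 A_ack=82 B_seq=82 B_ack=1112
After event 2: A_seq=1112 A_ack=82 B_seq=226 B_ack=1112
After event 3: A_seq=1112 A_ack=82 B_seq=292 B_ack=1112
After event 4: A_seq=1112 A_ack=82 B_seq=447 B_ack=1112
After event 5: A_seq=1112 A_ack=82 B_seq=475 B_ack=1112
After event 6: A_seq=1112 A_ack=82 B_seq=545 B_ack=1112

Answer: 1112 82 545 1112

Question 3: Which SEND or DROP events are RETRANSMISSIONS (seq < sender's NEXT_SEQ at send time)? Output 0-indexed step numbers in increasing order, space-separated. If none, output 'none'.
Answer: none

Derivation:
Step 0: SEND seq=1000 -> fresh
Step 1: SEND seq=0 -> fresh
Step 2: DROP seq=82 -> fresh
Step 3: SEND seq=226 -> fresh
Step 4: SEND seq=292 -> fresh
Step 5: SEND seq=447 -> fresh
Step 6: SEND seq=475 -> fresh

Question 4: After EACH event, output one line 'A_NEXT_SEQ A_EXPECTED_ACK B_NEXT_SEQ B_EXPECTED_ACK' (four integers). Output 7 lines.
1112 0 0 1112
1112 82 82 1112
1112 82 226 1112
1112 82 292 1112
1112 82 447 1112
1112 82 475 1112
1112 82 545 1112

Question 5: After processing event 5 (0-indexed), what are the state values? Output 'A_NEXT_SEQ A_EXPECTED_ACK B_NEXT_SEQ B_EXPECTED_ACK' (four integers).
After event 0: A_seq=1112 A_ack=0 B_seq=0 B_ack=1112
After event 1: A_seq=1112 A_ack=82 B_seq=82 B_ack=1112
After event 2: A_seq=1112 A_ack=82 B_seq=226 B_ack=1112
After event 3: A_seq=1112 A_ack=82 B_seq=292 B_ack=1112
After event 4: A_seq=1112 A_ack=82 B_seq=447 B_ack=1112
After event 5: A_seq=1112 A_ack=82 B_seq=475 B_ack=1112

1112 82 475 1112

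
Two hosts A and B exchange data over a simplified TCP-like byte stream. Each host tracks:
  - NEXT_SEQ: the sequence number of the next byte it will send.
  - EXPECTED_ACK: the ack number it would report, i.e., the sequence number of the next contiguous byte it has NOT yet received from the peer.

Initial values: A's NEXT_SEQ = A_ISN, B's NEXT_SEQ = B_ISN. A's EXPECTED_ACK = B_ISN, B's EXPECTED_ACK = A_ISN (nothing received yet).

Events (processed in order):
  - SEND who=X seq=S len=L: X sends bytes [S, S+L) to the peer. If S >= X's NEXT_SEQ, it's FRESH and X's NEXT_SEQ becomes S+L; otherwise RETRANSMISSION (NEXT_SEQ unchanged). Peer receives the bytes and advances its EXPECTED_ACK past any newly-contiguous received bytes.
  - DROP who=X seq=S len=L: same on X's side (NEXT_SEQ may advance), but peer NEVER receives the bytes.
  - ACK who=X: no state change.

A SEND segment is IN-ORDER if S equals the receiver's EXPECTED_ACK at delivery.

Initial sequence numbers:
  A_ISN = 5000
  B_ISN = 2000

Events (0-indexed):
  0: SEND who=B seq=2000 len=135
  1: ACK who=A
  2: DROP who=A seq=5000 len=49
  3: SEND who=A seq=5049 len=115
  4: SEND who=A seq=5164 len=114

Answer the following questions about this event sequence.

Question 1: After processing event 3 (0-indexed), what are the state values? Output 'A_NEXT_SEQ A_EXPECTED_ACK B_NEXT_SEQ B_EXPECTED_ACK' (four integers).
After event 0: A_seq=5000 A_ack=2135 B_seq=2135 B_ack=5000
After event 1: A_seq=5000 A_ack=2135 B_seq=2135 B_ack=5000
After event 2: A_seq=5049 A_ack=2135 B_seq=2135 B_ack=5000
After event 3: A_seq=5164 A_ack=2135 B_seq=2135 B_ack=5000

5164 2135 2135 5000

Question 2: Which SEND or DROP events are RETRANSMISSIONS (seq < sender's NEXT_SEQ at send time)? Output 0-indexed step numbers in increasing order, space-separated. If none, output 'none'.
Answer: none

Derivation:
Step 0: SEND seq=2000 -> fresh
Step 2: DROP seq=5000 -> fresh
Step 3: SEND seq=5049 -> fresh
Step 4: SEND seq=5164 -> fresh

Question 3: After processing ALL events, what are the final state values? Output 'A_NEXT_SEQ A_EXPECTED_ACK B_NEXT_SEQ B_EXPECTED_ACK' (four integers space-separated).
After event 0: A_seq=5000 A_ack=2135 B_seq=2135 B_ack=5000
After event 1: A_seq=5000 A_ack=2135 B_seq=2135 B_ack=5000
After event 2: A_seq=5049 A_ack=2135 B_seq=2135 B_ack=5000
After event 3: A_seq=5164 A_ack=2135 B_seq=2135 B_ack=5000
After event 4: A_seq=5278 A_ack=2135 B_seq=2135 B_ack=5000

Answer: 5278 2135 2135 5000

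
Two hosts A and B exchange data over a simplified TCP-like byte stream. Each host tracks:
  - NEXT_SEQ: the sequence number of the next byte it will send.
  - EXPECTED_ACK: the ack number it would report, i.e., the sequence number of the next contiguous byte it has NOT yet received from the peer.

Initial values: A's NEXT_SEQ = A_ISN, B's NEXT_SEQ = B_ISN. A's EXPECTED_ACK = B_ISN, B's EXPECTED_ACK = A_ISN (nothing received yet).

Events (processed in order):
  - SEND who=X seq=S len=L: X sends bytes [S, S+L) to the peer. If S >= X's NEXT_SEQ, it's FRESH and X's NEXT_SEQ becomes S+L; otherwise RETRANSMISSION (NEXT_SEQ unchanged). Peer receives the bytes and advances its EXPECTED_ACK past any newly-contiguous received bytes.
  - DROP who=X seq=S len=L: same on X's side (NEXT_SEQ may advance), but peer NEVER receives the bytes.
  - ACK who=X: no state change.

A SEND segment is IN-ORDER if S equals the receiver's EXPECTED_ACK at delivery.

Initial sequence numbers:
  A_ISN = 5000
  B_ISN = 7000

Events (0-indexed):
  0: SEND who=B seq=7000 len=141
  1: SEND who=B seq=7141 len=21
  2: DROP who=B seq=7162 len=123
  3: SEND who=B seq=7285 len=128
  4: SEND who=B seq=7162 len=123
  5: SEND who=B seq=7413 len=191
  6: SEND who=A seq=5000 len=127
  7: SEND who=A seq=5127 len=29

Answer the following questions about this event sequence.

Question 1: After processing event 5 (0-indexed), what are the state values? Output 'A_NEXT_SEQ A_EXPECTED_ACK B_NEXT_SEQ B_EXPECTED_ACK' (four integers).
After event 0: A_seq=5000 A_ack=7141 B_seq=7141 B_ack=5000
After event 1: A_seq=5000 A_ack=7162 B_seq=7162 B_ack=5000
After event 2: A_seq=5000 A_ack=7162 B_seq=7285 B_ack=5000
After event 3: A_seq=5000 A_ack=7162 B_seq=7413 B_ack=5000
After event 4: A_seq=5000 A_ack=7413 B_seq=7413 B_ack=5000
After event 5: A_seq=5000 A_ack=7604 B_seq=7604 B_ack=5000

5000 7604 7604 5000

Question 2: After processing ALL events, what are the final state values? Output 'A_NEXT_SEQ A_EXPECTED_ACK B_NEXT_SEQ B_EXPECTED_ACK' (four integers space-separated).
After event 0: A_seq=5000 A_ack=7141 B_seq=7141 B_ack=5000
After event 1: A_seq=5000 A_ack=7162 B_seq=7162 B_ack=5000
After event 2: A_seq=5000 A_ack=7162 B_seq=7285 B_ack=5000
After event 3: A_seq=5000 A_ack=7162 B_seq=7413 B_ack=5000
After event 4: A_seq=5000 A_ack=7413 B_seq=7413 B_ack=5000
After event 5: A_seq=5000 A_ack=7604 B_seq=7604 B_ack=5000
After event 6: A_seq=5127 A_ack=7604 B_seq=7604 B_ack=5127
After event 7: A_seq=5156 A_ack=7604 B_seq=7604 B_ack=5156

Answer: 5156 7604 7604 5156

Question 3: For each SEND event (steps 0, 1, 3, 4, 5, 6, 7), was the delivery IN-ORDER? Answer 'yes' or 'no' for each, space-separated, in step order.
Answer: yes yes no yes yes yes yes

Derivation:
Step 0: SEND seq=7000 -> in-order
Step 1: SEND seq=7141 -> in-order
Step 3: SEND seq=7285 -> out-of-order
Step 4: SEND seq=7162 -> in-order
Step 5: SEND seq=7413 -> in-order
Step 6: SEND seq=5000 -> in-order
Step 7: SEND seq=5127 -> in-order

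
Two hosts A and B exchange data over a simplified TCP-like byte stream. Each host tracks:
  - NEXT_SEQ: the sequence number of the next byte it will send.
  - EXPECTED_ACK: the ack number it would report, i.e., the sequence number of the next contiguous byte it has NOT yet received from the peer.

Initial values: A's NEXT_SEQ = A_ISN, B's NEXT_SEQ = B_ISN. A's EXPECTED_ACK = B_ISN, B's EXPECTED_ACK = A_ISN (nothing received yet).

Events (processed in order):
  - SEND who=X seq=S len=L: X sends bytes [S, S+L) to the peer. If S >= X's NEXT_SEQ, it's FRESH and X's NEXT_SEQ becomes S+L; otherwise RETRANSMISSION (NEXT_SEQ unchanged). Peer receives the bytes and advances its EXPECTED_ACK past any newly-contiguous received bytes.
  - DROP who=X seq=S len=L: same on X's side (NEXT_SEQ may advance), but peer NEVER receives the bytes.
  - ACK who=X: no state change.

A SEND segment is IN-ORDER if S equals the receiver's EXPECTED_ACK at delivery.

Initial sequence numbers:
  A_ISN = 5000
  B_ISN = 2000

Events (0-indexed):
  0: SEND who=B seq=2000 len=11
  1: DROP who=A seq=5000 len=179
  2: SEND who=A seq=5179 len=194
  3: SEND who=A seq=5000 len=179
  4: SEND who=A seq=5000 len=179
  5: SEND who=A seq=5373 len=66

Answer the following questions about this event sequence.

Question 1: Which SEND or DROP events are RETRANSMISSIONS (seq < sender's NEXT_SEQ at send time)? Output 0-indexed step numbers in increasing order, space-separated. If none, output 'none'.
Answer: 3 4

Derivation:
Step 0: SEND seq=2000 -> fresh
Step 1: DROP seq=5000 -> fresh
Step 2: SEND seq=5179 -> fresh
Step 3: SEND seq=5000 -> retransmit
Step 4: SEND seq=5000 -> retransmit
Step 5: SEND seq=5373 -> fresh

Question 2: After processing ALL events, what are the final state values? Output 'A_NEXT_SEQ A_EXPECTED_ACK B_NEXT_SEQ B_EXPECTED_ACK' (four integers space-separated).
Answer: 5439 2011 2011 5439

Derivation:
After event 0: A_seq=5000 A_ack=2011 B_seq=2011 B_ack=5000
After event 1: A_seq=5179 A_ack=2011 B_seq=2011 B_ack=5000
After event 2: A_seq=5373 A_ack=2011 B_seq=2011 B_ack=5000
After event 3: A_seq=5373 A_ack=2011 B_seq=2011 B_ack=5373
After event 4: A_seq=5373 A_ack=2011 B_seq=2011 B_ack=5373
After event 5: A_seq=5439 A_ack=2011 B_seq=2011 B_ack=5439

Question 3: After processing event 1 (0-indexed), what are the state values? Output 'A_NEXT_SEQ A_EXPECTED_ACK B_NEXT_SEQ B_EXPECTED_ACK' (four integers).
After event 0: A_seq=5000 A_ack=2011 B_seq=2011 B_ack=5000
After event 1: A_seq=5179 A_ack=2011 B_seq=2011 B_ack=5000

5179 2011 2011 5000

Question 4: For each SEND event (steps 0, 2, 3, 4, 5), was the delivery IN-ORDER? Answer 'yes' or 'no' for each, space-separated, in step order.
Answer: yes no yes no yes

Derivation:
Step 0: SEND seq=2000 -> in-order
Step 2: SEND seq=5179 -> out-of-order
Step 3: SEND seq=5000 -> in-order
Step 4: SEND seq=5000 -> out-of-order
Step 5: SEND seq=5373 -> in-order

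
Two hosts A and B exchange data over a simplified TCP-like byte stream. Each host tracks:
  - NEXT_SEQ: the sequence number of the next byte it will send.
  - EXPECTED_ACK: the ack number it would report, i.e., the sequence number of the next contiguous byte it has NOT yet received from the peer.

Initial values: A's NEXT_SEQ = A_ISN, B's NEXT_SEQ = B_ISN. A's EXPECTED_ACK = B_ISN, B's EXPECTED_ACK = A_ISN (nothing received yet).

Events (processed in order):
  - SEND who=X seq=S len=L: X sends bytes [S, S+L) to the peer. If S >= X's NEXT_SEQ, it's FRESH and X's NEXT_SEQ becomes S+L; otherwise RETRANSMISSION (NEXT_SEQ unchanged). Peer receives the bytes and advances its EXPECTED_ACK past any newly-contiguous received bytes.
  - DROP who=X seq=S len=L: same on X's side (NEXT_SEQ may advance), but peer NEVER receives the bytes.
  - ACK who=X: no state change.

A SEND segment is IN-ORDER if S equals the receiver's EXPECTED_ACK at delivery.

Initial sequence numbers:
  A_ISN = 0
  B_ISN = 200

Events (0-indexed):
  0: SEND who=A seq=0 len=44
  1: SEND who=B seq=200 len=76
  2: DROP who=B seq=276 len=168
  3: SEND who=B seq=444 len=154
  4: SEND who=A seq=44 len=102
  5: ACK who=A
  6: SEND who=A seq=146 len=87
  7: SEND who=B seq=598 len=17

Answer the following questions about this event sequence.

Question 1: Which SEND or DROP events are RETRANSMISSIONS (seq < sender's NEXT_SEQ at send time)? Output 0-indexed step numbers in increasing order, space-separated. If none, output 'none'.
Step 0: SEND seq=0 -> fresh
Step 1: SEND seq=200 -> fresh
Step 2: DROP seq=276 -> fresh
Step 3: SEND seq=444 -> fresh
Step 4: SEND seq=44 -> fresh
Step 6: SEND seq=146 -> fresh
Step 7: SEND seq=598 -> fresh

Answer: none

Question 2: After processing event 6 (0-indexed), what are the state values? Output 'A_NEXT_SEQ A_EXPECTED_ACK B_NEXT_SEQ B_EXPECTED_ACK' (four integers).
After event 0: A_seq=44 A_ack=200 B_seq=200 B_ack=44
After event 1: A_seq=44 A_ack=276 B_seq=276 B_ack=44
After event 2: A_seq=44 A_ack=276 B_seq=444 B_ack=44
After event 3: A_seq=44 A_ack=276 B_seq=598 B_ack=44
After event 4: A_seq=146 A_ack=276 B_seq=598 B_ack=146
After event 5: A_seq=146 A_ack=276 B_seq=598 B_ack=146
After event 6: A_seq=233 A_ack=276 B_seq=598 B_ack=233

233 276 598 233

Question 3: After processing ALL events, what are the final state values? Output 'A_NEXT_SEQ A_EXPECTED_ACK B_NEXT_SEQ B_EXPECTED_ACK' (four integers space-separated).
Answer: 233 276 615 233

Derivation:
After event 0: A_seq=44 A_ack=200 B_seq=200 B_ack=44
After event 1: A_seq=44 A_ack=276 B_seq=276 B_ack=44
After event 2: A_seq=44 A_ack=276 B_seq=444 B_ack=44
After event 3: A_seq=44 A_ack=276 B_seq=598 B_ack=44
After event 4: A_seq=146 A_ack=276 B_seq=598 B_ack=146
After event 5: A_seq=146 A_ack=276 B_seq=598 B_ack=146
After event 6: A_seq=233 A_ack=276 B_seq=598 B_ack=233
After event 7: A_seq=233 A_ack=276 B_seq=615 B_ack=233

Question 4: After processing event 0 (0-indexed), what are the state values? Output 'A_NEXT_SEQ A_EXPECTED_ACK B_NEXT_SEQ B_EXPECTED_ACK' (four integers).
After event 0: A_seq=44 A_ack=200 B_seq=200 B_ack=44

44 200 200 44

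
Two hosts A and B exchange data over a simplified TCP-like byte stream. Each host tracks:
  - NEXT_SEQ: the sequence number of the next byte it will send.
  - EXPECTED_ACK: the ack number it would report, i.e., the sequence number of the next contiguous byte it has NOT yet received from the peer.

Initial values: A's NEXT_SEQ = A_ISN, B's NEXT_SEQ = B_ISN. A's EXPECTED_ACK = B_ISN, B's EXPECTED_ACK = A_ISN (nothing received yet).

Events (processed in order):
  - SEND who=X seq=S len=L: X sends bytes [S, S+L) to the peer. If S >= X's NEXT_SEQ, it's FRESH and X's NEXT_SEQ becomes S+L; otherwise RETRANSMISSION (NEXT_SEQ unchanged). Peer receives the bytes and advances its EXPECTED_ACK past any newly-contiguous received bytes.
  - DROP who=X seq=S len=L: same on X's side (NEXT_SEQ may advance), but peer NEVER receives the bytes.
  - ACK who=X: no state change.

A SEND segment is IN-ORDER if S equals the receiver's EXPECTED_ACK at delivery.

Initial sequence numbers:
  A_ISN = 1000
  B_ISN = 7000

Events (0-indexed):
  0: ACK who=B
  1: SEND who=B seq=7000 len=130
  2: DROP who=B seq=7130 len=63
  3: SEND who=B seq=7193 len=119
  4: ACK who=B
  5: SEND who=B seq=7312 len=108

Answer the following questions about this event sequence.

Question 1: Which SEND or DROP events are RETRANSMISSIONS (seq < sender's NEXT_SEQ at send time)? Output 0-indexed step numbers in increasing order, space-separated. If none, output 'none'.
Answer: none

Derivation:
Step 1: SEND seq=7000 -> fresh
Step 2: DROP seq=7130 -> fresh
Step 3: SEND seq=7193 -> fresh
Step 5: SEND seq=7312 -> fresh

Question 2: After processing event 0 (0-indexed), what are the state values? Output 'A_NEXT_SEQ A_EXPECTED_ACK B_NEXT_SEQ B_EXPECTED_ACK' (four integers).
After event 0: A_seq=1000 A_ack=7000 B_seq=7000 B_ack=1000

1000 7000 7000 1000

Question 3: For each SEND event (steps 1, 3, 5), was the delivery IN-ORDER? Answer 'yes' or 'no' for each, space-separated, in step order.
Step 1: SEND seq=7000 -> in-order
Step 3: SEND seq=7193 -> out-of-order
Step 5: SEND seq=7312 -> out-of-order

Answer: yes no no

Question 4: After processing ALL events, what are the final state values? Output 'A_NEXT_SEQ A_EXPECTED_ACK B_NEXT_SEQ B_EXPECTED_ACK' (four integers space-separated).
After event 0: A_seq=1000 A_ack=7000 B_seq=7000 B_ack=1000
After event 1: A_seq=1000 A_ack=7130 B_seq=7130 B_ack=1000
After event 2: A_seq=1000 A_ack=7130 B_seq=7193 B_ack=1000
After event 3: A_seq=1000 A_ack=7130 B_seq=7312 B_ack=1000
After event 4: A_seq=1000 A_ack=7130 B_seq=7312 B_ack=1000
After event 5: A_seq=1000 A_ack=7130 B_seq=7420 B_ack=1000

Answer: 1000 7130 7420 1000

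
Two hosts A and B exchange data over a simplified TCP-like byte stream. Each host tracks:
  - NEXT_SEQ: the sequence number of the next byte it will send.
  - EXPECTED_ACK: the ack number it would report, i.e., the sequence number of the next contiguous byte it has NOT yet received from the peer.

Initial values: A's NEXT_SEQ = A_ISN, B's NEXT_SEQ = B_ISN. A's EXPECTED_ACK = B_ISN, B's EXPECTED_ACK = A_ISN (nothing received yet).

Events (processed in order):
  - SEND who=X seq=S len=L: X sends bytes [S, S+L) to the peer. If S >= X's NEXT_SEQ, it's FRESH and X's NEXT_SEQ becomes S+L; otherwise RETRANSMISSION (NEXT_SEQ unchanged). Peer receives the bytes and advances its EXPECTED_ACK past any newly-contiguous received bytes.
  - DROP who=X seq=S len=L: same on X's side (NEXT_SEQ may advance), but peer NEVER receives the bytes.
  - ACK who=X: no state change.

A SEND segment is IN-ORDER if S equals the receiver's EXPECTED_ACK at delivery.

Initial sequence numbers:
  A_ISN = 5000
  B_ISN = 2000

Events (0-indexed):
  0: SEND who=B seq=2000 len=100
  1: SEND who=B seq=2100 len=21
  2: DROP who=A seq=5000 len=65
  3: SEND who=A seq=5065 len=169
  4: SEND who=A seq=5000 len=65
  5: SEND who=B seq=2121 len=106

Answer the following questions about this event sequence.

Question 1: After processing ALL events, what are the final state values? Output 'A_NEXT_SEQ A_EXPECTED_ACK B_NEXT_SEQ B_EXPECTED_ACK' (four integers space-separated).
After event 0: A_seq=5000 A_ack=2100 B_seq=2100 B_ack=5000
After event 1: A_seq=5000 A_ack=2121 B_seq=2121 B_ack=5000
After event 2: A_seq=5065 A_ack=2121 B_seq=2121 B_ack=5000
After event 3: A_seq=5234 A_ack=2121 B_seq=2121 B_ack=5000
After event 4: A_seq=5234 A_ack=2121 B_seq=2121 B_ack=5234
After event 5: A_seq=5234 A_ack=2227 B_seq=2227 B_ack=5234

Answer: 5234 2227 2227 5234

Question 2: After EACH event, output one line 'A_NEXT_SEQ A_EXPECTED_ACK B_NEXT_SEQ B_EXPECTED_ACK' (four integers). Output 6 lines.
5000 2100 2100 5000
5000 2121 2121 5000
5065 2121 2121 5000
5234 2121 2121 5000
5234 2121 2121 5234
5234 2227 2227 5234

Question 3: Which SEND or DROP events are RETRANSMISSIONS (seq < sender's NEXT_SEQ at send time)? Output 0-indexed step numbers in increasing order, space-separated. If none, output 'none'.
Step 0: SEND seq=2000 -> fresh
Step 1: SEND seq=2100 -> fresh
Step 2: DROP seq=5000 -> fresh
Step 3: SEND seq=5065 -> fresh
Step 4: SEND seq=5000 -> retransmit
Step 5: SEND seq=2121 -> fresh

Answer: 4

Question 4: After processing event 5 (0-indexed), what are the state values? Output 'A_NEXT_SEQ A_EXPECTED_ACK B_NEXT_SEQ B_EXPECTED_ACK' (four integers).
After event 0: A_seq=5000 A_ack=2100 B_seq=2100 B_ack=5000
After event 1: A_seq=5000 A_ack=2121 B_seq=2121 B_ack=5000
After event 2: A_seq=5065 A_ack=2121 B_seq=2121 B_ack=5000
After event 3: A_seq=5234 A_ack=2121 B_seq=2121 B_ack=5000
After event 4: A_seq=5234 A_ack=2121 B_seq=2121 B_ack=5234
After event 5: A_seq=5234 A_ack=2227 B_seq=2227 B_ack=5234

5234 2227 2227 5234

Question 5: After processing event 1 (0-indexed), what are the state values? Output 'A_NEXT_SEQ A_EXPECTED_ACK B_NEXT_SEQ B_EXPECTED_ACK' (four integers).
After event 0: A_seq=5000 A_ack=2100 B_seq=2100 B_ack=5000
After event 1: A_seq=5000 A_ack=2121 B_seq=2121 B_ack=5000

5000 2121 2121 5000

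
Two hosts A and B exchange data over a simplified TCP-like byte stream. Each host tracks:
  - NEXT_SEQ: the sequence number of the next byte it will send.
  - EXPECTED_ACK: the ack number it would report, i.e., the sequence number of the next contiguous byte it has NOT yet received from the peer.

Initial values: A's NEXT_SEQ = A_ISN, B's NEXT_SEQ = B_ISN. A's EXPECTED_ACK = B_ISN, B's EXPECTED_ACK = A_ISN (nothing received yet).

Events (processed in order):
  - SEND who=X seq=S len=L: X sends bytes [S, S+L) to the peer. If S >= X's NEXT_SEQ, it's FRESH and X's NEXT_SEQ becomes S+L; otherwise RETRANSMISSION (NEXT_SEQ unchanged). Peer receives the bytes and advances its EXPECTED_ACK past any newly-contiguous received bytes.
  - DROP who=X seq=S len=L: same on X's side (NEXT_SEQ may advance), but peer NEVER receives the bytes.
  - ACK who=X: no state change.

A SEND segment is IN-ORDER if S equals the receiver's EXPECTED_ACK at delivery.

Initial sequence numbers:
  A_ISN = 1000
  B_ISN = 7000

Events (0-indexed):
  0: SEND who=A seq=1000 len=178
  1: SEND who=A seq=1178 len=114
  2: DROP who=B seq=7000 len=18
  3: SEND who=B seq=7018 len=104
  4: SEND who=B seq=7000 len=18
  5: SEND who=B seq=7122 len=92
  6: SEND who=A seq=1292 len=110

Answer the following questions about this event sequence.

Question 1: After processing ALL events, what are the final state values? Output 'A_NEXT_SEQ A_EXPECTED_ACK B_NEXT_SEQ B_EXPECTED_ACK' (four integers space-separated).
After event 0: A_seq=1178 A_ack=7000 B_seq=7000 B_ack=1178
After event 1: A_seq=1292 A_ack=7000 B_seq=7000 B_ack=1292
After event 2: A_seq=1292 A_ack=7000 B_seq=7018 B_ack=1292
After event 3: A_seq=1292 A_ack=7000 B_seq=7122 B_ack=1292
After event 4: A_seq=1292 A_ack=7122 B_seq=7122 B_ack=1292
After event 5: A_seq=1292 A_ack=7214 B_seq=7214 B_ack=1292
After event 6: A_seq=1402 A_ack=7214 B_seq=7214 B_ack=1402

Answer: 1402 7214 7214 1402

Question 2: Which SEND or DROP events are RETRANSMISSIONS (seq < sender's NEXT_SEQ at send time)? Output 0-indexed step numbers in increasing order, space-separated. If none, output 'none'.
Answer: 4

Derivation:
Step 0: SEND seq=1000 -> fresh
Step 1: SEND seq=1178 -> fresh
Step 2: DROP seq=7000 -> fresh
Step 3: SEND seq=7018 -> fresh
Step 4: SEND seq=7000 -> retransmit
Step 5: SEND seq=7122 -> fresh
Step 6: SEND seq=1292 -> fresh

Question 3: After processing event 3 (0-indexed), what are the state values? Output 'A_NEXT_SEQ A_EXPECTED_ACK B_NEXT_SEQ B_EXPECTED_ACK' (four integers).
After event 0: A_seq=1178 A_ack=7000 B_seq=7000 B_ack=1178
After event 1: A_seq=1292 A_ack=7000 B_seq=7000 B_ack=1292
After event 2: A_seq=1292 A_ack=7000 B_seq=7018 B_ack=1292
After event 3: A_seq=1292 A_ack=7000 B_seq=7122 B_ack=1292

1292 7000 7122 1292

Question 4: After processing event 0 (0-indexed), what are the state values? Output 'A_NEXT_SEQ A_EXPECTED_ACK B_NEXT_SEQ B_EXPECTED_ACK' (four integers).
After event 0: A_seq=1178 A_ack=7000 B_seq=7000 B_ack=1178

1178 7000 7000 1178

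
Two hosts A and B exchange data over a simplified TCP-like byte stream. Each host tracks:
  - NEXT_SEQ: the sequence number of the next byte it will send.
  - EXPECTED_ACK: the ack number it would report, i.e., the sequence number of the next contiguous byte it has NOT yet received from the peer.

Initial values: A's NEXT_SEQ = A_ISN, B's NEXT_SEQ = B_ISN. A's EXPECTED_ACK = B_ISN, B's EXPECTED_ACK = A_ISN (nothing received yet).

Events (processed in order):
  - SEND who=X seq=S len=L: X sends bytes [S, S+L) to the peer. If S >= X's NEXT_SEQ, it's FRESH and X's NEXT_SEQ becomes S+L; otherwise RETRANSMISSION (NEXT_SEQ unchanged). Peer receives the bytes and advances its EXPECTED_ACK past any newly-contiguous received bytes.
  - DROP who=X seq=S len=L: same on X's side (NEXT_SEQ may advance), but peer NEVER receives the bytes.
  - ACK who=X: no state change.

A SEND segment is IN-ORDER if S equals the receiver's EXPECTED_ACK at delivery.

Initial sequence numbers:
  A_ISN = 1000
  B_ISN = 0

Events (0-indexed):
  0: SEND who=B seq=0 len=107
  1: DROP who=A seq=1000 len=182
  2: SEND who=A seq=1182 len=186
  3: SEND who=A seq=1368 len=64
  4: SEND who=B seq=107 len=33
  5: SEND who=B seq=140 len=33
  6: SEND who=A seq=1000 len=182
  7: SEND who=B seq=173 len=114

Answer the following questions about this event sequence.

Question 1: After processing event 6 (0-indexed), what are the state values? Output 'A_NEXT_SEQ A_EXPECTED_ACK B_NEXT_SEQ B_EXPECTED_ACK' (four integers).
After event 0: A_seq=1000 A_ack=107 B_seq=107 B_ack=1000
After event 1: A_seq=1182 A_ack=107 B_seq=107 B_ack=1000
After event 2: A_seq=1368 A_ack=107 B_seq=107 B_ack=1000
After event 3: A_seq=1432 A_ack=107 B_seq=107 B_ack=1000
After event 4: A_seq=1432 A_ack=140 B_seq=140 B_ack=1000
After event 5: A_seq=1432 A_ack=173 B_seq=173 B_ack=1000
After event 6: A_seq=1432 A_ack=173 B_seq=173 B_ack=1432

1432 173 173 1432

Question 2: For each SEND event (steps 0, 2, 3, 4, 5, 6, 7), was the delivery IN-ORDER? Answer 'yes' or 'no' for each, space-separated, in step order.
Answer: yes no no yes yes yes yes

Derivation:
Step 0: SEND seq=0 -> in-order
Step 2: SEND seq=1182 -> out-of-order
Step 3: SEND seq=1368 -> out-of-order
Step 4: SEND seq=107 -> in-order
Step 5: SEND seq=140 -> in-order
Step 6: SEND seq=1000 -> in-order
Step 7: SEND seq=173 -> in-order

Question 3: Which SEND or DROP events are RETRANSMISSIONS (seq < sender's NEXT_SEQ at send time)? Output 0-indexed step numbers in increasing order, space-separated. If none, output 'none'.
Answer: 6

Derivation:
Step 0: SEND seq=0 -> fresh
Step 1: DROP seq=1000 -> fresh
Step 2: SEND seq=1182 -> fresh
Step 3: SEND seq=1368 -> fresh
Step 4: SEND seq=107 -> fresh
Step 5: SEND seq=140 -> fresh
Step 6: SEND seq=1000 -> retransmit
Step 7: SEND seq=173 -> fresh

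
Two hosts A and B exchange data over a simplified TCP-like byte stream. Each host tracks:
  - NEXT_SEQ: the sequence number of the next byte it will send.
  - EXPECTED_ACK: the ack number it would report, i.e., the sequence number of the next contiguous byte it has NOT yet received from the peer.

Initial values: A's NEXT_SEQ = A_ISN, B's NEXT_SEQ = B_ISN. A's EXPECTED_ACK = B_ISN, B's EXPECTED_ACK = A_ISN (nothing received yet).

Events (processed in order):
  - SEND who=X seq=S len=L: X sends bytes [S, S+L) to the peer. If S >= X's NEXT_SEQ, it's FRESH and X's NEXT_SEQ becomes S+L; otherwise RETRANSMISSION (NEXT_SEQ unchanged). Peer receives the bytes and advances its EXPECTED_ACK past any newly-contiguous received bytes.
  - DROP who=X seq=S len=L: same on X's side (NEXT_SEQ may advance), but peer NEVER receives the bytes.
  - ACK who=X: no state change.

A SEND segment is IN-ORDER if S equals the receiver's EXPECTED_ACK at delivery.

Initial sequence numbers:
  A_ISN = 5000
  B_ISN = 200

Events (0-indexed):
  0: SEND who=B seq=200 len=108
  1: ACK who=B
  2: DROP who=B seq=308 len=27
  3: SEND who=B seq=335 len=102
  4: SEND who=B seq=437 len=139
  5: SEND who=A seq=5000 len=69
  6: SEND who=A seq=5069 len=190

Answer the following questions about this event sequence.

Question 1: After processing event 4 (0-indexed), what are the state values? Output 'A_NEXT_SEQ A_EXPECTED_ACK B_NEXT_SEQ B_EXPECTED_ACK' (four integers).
After event 0: A_seq=5000 A_ack=308 B_seq=308 B_ack=5000
After event 1: A_seq=5000 A_ack=308 B_seq=308 B_ack=5000
After event 2: A_seq=5000 A_ack=308 B_seq=335 B_ack=5000
After event 3: A_seq=5000 A_ack=308 B_seq=437 B_ack=5000
After event 4: A_seq=5000 A_ack=308 B_seq=576 B_ack=5000

5000 308 576 5000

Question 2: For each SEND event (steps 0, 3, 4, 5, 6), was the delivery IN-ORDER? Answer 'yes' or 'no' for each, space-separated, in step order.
Step 0: SEND seq=200 -> in-order
Step 3: SEND seq=335 -> out-of-order
Step 4: SEND seq=437 -> out-of-order
Step 5: SEND seq=5000 -> in-order
Step 6: SEND seq=5069 -> in-order

Answer: yes no no yes yes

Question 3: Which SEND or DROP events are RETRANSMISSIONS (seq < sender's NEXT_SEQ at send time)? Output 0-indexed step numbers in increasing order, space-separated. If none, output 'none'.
Answer: none

Derivation:
Step 0: SEND seq=200 -> fresh
Step 2: DROP seq=308 -> fresh
Step 3: SEND seq=335 -> fresh
Step 4: SEND seq=437 -> fresh
Step 5: SEND seq=5000 -> fresh
Step 6: SEND seq=5069 -> fresh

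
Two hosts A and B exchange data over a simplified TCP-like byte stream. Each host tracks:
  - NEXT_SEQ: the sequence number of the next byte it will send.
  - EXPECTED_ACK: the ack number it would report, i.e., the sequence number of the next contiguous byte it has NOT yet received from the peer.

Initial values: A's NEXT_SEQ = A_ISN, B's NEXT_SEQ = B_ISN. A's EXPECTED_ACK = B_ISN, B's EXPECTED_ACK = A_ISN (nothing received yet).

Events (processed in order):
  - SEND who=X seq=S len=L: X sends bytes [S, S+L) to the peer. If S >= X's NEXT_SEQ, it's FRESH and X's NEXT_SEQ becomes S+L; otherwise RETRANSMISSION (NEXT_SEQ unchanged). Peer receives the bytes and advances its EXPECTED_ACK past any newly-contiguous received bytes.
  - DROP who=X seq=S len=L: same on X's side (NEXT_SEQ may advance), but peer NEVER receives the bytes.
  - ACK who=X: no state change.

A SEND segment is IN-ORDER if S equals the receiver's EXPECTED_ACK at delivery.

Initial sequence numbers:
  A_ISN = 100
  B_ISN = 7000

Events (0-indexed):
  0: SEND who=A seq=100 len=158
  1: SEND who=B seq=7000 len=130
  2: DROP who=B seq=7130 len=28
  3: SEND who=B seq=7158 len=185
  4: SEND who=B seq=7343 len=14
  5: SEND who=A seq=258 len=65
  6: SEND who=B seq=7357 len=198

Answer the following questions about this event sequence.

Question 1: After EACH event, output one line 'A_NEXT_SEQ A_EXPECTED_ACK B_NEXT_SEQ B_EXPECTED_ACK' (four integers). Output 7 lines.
258 7000 7000 258
258 7130 7130 258
258 7130 7158 258
258 7130 7343 258
258 7130 7357 258
323 7130 7357 323
323 7130 7555 323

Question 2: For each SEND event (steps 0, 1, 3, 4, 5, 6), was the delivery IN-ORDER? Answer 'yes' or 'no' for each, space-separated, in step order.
Step 0: SEND seq=100 -> in-order
Step 1: SEND seq=7000 -> in-order
Step 3: SEND seq=7158 -> out-of-order
Step 4: SEND seq=7343 -> out-of-order
Step 5: SEND seq=258 -> in-order
Step 6: SEND seq=7357 -> out-of-order

Answer: yes yes no no yes no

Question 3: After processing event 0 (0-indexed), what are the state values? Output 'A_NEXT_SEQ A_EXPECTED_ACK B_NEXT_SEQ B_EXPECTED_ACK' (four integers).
After event 0: A_seq=258 A_ack=7000 B_seq=7000 B_ack=258

258 7000 7000 258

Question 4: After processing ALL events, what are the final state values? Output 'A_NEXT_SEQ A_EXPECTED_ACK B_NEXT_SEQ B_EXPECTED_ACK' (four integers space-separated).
After event 0: A_seq=258 A_ack=7000 B_seq=7000 B_ack=258
After event 1: A_seq=258 A_ack=7130 B_seq=7130 B_ack=258
After event 2: A_seq=258 A_ack=7130 B_seq=7158 B_ack=258
After event 3: A_seq=258 A_ack=7130 B_seq=7343 B_ack=258
After event 4: A_seq=258 A_ack=7130 B_seq=7357 B_ack=258
After event 5: A_seq=323 A_ack=7130 B_seq=7357 B_ack=323
After event 6: A_seq=323 A_ack=7130 B_seq=7555 B_ack=323

Answer: 323 7130 7555 323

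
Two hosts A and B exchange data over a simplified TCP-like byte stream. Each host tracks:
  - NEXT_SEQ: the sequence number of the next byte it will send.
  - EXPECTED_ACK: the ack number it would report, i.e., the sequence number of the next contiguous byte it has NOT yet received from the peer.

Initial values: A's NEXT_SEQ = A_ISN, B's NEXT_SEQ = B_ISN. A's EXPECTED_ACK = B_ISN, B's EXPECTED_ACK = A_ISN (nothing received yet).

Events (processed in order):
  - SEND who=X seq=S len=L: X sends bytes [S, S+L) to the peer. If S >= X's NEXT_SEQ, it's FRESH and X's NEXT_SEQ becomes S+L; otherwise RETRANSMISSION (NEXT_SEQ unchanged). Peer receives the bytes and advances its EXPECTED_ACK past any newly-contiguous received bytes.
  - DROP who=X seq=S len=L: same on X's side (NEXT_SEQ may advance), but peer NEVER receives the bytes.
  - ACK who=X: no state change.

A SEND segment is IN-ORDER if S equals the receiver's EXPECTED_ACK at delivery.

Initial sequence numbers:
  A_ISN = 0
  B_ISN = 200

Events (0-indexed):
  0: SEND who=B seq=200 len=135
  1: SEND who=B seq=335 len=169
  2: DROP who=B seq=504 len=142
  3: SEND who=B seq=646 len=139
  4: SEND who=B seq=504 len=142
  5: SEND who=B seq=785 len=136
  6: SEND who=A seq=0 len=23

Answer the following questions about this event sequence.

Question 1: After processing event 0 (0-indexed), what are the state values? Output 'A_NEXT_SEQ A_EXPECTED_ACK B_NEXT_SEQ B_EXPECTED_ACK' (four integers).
After event 0: A_seq=0 A_ack=335 B_seq=335 B_ack=0

0 335 335 0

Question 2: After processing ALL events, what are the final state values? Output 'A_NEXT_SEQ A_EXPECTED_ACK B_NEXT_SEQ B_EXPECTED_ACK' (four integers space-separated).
Answer: 23 921 921 23

Derivation:
After event 0: A_seq=0 A_ack=335 B_seq=335 B_ack=0
After event 1: A_seq=0 A_ack=504 B_seq=504 B_ack=0
After event 2: A_seq=0 A_ack=504 B_seq=646 B_ack=0
After event 3: A_seq=0 A_ack=504 B_seq=785 B_ack=0
After event 4: A_seq=0 A_ack=785 B_seq=785 B_ack=0
After event 5: A_seq=0 A_ack=921 B_seq=921 B_ack=0
After event 6: A_seq=23 A_ack=921 B_seq=921 B_ack=23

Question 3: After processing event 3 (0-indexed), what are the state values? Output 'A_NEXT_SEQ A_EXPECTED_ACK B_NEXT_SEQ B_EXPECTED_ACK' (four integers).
After event 0: A_seq=0 A_ack=335 B_seq=335 B_ack=0
After event 1: A_seq=0 A_ack=504 B_seq=504 B_ack=0
After event 2: A_seq=0 A_ack=504 B_seq=646 B_ack=0
After event 3: A_seq=0 A_ack=504 B_seq=785 B_ack=0

0 504 785 0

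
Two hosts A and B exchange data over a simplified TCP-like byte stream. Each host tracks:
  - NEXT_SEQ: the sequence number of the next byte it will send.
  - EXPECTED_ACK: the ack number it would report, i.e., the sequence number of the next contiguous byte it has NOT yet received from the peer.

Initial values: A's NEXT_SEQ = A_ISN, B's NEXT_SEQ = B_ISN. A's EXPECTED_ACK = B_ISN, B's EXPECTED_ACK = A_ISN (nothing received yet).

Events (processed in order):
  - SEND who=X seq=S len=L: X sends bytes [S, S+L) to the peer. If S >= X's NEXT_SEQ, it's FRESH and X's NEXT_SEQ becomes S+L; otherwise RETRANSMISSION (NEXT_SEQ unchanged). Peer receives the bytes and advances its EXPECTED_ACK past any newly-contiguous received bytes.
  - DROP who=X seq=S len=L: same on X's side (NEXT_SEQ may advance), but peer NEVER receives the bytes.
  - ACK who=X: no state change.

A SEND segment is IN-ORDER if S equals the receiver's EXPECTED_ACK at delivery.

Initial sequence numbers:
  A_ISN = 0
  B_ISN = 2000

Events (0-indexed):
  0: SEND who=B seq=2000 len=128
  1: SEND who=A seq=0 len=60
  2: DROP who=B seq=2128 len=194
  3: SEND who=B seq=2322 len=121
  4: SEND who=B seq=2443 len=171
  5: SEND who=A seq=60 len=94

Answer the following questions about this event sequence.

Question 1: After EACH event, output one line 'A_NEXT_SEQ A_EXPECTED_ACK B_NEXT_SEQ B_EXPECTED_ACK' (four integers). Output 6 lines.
0 2128 2128 0
60 2128 2128 60
60 2128 2322 60
60 2128 2443 60
60 2128 2614 60
154 2128 2614 154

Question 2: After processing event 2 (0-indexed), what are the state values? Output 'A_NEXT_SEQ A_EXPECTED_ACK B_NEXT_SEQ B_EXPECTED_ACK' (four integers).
After event 0: A_seq=0 A_ack=2128 B_seq=2128 B_ack=0
After event 1: A_seq=60 A_ack=2128 B_seq=2128 B_ack=60
After event 2: A_seq=60 A_ack=2128 B_seq=2322 B_ack=60

60 2128 2322 60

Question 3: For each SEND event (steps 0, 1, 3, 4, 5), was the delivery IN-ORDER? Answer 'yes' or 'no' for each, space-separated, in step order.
Step 0: SEND seq=2000 -> in-order
Step 1: SEND seq=0 -> in-order
Step 3: SEND seq=2322 -> out-of-order
Step 4: SEND seq=2443 -> out-of-order
Step 5: SEND seq=60 -> in-order

Answer: yes yes no no yes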